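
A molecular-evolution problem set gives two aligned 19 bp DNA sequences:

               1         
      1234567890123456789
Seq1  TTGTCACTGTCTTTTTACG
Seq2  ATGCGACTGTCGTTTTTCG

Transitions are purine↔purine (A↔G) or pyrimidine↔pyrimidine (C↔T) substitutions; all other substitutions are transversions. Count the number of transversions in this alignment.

The sequences differ at positions 1 (T/A, transversion), 4 (T/C, transition), 5 (C/G, transversion), 12 (T/G, transversion), 17 (A/T, transversion).
Of the 5 differences, 1 transition and 4 transversions, so the answer is 4.

4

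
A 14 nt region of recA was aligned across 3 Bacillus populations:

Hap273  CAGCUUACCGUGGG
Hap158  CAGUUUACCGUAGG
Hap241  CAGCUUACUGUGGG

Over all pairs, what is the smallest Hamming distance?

1

Pairwise Hamming distances:
  Hap273 vs Hap158: 2
  Hap273 vs Hap241: 1
  Hap158 vs Hap241: 3
The smallest is 1, between Hap273 and Hap241.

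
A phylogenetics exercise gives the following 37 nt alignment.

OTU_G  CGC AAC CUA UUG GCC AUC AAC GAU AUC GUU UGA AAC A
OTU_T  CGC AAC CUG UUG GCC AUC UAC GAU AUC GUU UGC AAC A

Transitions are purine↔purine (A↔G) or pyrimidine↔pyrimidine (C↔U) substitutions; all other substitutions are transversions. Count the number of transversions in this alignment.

2

The sequences differ at positions 9 (A/G, transition), 19 (A/U, transversion), 33 (A/C, transversion).
Of the 3 differences, 1 transition and 2 transversions, so the answer is 2.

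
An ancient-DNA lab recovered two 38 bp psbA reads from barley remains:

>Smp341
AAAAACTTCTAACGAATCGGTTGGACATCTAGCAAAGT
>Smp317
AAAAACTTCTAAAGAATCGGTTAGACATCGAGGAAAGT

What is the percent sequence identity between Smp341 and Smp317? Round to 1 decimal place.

89.5%

Mismatches occur at site 13 (C→A), site 23 (G→A), site 30 (T→G), site 33 (C→G).
34 of the 38 sites match, so the percent identity is 34/38 × 100 = 89.5%.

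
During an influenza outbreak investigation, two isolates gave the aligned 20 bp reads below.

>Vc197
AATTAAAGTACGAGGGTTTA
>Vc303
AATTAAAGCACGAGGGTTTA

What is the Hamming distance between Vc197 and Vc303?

1

The sequences differ at position 9 (T/C).
That gives 1 mismatch out of 20 aligned sites, so the Hamming distance is 1.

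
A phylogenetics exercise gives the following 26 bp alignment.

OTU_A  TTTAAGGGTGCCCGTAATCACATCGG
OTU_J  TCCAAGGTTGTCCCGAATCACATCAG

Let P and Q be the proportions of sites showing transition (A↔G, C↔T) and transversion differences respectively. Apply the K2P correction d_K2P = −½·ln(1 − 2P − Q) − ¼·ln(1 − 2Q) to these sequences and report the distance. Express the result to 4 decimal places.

0.3406

Mismatches occur at site 2 (T/C, transition), site 3 (T/C, transition), site 8 (G/T, transversion), site 11 (C/T, transition), site 14 (G/C, transversion), site 15 (T/G, transversion), site 25 (G/A, transition).
Of the 7 differences, 4 transitions and 3 transversions over 26 sites: P = 4/26 = 0.153846, Q = 3/26 = 0.115385.
d = −0.5·ln(0.576923) − 0.25·ln(0.769230) = −0.5·(-0.550046) − 0.25·(-0.262365) = 0.3406.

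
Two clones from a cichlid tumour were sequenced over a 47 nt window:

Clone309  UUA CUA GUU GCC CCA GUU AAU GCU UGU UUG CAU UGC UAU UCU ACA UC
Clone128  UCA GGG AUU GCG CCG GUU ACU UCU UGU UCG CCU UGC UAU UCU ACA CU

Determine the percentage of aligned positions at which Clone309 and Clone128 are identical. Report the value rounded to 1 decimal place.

72.3%

The sequences differ at positions 2 (U/C), 4 (C/G), 5 (U/G), 6 (A/G), 7 (G/A), 12 (C/G), 15 (A/G), 20 (A/C), 22 (G/U), 29 (U/C), 32 (A/C), 46 (U/C), 47 (C/U).
34 of the 47 sites match, so the percent identity is 34/47 × 100 = 72.3%.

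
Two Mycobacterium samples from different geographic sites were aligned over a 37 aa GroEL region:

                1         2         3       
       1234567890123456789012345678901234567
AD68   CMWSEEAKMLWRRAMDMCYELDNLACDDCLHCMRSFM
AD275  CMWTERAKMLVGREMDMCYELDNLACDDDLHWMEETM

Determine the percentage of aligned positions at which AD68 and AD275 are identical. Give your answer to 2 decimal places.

Mismatches occur at site 4 (S/T), site 6 (E/R), site 11 (W/V), site 12 (R/G), site 14 (A/E), site 29 (C/D), site 32 (C/W), site 34 (R/E), site 35 (S/E), site 36 (F/T).
27 of the 37 sites match, so the percent identity is 27/37 × 100 = 72.97%.

72.97%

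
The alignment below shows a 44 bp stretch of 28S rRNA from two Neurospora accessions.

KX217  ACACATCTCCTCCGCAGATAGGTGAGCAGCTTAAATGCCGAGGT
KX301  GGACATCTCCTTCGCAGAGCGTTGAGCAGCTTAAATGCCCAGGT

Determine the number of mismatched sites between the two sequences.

Mismatches occur at site 1 (A→G), site 2 (C→G), site 12 (C→T), site 19 (T→G), site 20 (A→C), site 22 (G→T), site 40 (G→C).
That gives 7 mismatches out of 44 aligned sites, so the Hamming distance is 7.

7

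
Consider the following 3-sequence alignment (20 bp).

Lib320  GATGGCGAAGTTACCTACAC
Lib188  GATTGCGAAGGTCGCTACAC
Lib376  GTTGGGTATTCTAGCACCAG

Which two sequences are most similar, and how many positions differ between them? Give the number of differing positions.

4

Pairwise Hamming distances:
  Lib320 vs Lib188: 4
  Lib320 vs Lib376: 10
  Lib188 vs Lib376: 11
The smallest is 4, between Lib320 and Lib188.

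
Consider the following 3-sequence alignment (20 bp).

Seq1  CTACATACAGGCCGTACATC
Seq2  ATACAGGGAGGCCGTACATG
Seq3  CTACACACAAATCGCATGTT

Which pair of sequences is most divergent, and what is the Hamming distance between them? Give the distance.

11

Pairwise Hamming distances:
  Seq1 vs Seq2: 5
  Seq1 vs Seq3: 8
  Seq2 vs Seq3: 11
The largest is 11, between Seq2 and Seq3.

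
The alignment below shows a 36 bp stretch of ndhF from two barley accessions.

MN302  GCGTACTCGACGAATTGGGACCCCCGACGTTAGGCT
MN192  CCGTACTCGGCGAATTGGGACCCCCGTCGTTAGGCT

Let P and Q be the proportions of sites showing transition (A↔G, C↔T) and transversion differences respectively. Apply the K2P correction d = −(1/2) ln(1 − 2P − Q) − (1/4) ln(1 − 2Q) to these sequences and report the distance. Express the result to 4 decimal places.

Differing sites — 1:G/C (Tv); 10:A/G (Ti); 27:A/T (Tv).
Of the 3 differences, 1 transition and 2 transversions over 36 sites: P = 1/36 = 0.027778, Q = 2/36 = 0.055556.
d = −0.5·ln(0.888888) − 0.25·ln(0.888888) = −0.5·(-0.117784) − 0.25·(-0.117784) = 0.0883.

0.0883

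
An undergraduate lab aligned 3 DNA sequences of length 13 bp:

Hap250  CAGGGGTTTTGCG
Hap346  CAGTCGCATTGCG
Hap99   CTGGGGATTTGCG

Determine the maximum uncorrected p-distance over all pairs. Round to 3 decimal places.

Pairwise Hamming distances:
  Hap250 vs Hap346: 4
  Hap250 vs Hap99: 2
  Hap346 vs Hap99: 5
The largest is 5 mismatches, between Hap346 and Hap99; p = 5/13 = 0.385.

0.385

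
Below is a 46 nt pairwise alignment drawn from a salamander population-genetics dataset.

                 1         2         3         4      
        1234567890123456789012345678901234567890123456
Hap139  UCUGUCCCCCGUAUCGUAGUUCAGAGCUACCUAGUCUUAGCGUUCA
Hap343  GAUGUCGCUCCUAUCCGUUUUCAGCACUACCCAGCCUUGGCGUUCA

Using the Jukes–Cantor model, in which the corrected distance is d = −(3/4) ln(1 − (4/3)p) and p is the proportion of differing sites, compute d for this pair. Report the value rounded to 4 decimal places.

Differing sites — 1:U/G; 2:C/A; 7:C/G; 9:C/U; 11:G/C; 16:G/C; 17:U/G; 18:A/U; 19:G/U; 25:A/C; 26:G/A; 32:U/C; 35:U/C; 39:A/G.
p = 14/46 = 0.304348.
d = −0.75 · ln(1 − (4/3)·0.304348) = −0.75 · ln(0.594203) = −0.75 · (-0.520534) = 0.3904.

0.3904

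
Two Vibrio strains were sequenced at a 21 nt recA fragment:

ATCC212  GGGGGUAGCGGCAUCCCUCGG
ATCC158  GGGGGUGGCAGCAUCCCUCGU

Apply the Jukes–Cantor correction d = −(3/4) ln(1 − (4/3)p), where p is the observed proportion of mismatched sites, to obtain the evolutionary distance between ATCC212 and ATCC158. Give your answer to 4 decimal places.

Mismatches occur at site 7 (A/G), site 10 (G/A), site 21 (G/U).
p = 3/21 = 0.142857.
d = −0.75 · ln(1 − (4/3)·0.142857) = −0.75 · ln(0.809524) = −0.75 · (-0.211309) = 0.1585.

0.1585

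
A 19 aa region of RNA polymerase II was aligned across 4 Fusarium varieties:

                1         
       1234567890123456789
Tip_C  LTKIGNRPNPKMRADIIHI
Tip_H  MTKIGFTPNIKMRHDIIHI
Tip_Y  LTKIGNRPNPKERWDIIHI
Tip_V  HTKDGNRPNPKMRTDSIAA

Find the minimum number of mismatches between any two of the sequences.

Pairwise Hamming distances:
  Tip_C vs Tip_H: 5
  Tip_C vs Tip_Y: 2
  Tip_C vs Tip_V: 6
  Tip_H vs Tip_Y: 6
  Tip_H vs Tip_V: 9
  Tip_Y vs Tip_V: 7
The smallest is 2, between Tip_C and Tip_Y.

2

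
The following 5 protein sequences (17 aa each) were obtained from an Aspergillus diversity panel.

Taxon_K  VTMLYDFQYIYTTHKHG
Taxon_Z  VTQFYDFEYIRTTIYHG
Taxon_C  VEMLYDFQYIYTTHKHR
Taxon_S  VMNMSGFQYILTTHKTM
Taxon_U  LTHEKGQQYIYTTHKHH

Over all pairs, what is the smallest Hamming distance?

Pairwise Hamming distances:
  Taxon_K vs Taxon_Z: 6
  Taxon_K vs Taxon_C: 2
  Taxon_K vs Taxon_S: 8
  Taxon_K vs Taxon_U: 7
  Taxon_Z vs Taxon_C: 8
  Taxon_Z vs Taxon_S: 11
  Taxon_Z vs Taxon_U: 11
  Taxon_C vs Taxon_S: 8
  Taxon_C vs Taxon_U: 8
  Taxon_S vs Taxon_U: 9
The smallest is 2, between Taxon_K and Taxon_C.

2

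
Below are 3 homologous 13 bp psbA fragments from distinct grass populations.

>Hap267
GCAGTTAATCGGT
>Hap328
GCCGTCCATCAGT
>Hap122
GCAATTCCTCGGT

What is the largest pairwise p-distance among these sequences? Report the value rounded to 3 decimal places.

0.385

Pairwise Hamming distances:
  Hap267 vs Hap328: 4
  Hap267 vs Hap122: 3
  Hap328 vs Hap122: 5
The largest is 5 mismatches, between Hap328 and Hap122; p = 5/13 = 0.385.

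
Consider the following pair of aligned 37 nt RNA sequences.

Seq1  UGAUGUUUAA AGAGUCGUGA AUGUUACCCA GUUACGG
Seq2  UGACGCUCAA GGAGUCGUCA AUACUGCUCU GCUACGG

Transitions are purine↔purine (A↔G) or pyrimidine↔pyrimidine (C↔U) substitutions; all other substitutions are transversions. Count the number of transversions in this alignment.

Mismatches occur at site 4 (U→C, transition), site 6 (U→C, transition), site 8 (U→C, transition), site 11 (A→G, transition), site 19 (G→C, transversion), site 23 (G→A, transition), site 24 (U→C, transition), site 26 (A→G, transition), site 28 (C→U, transition), site 30 (A→U, transversion), site 32 (U→C, transition).
Of the 11 differences, 9 transitions and 2 transversions, so the answer is 2.

2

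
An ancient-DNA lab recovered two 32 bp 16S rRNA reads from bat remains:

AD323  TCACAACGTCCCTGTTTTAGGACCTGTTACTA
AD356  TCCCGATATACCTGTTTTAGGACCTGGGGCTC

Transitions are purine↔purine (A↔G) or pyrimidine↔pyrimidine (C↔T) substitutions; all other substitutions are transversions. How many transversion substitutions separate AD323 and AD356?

5

Differing sites — 3:A/C (Tv); 5:A/G (Ti); 7:C/T (Ti); 8:G/A (Ti); 10:C/A (Tv); 27:T/G (Tv); 28:T/G (Tv); 29:A/G (Ti); 32:A/C (Tv).
Of the 9 differences, 4 transitions and 5 transversions, so the answer is 5.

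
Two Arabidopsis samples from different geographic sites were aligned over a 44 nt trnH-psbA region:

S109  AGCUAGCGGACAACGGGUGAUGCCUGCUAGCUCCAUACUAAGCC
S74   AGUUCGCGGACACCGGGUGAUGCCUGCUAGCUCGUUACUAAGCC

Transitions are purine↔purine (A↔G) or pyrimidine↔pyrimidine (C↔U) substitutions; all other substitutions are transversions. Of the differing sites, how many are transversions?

Mismatches occur at site 3 (C↔U, transition), site 5 (A↔C, transversion), site 13 (A↔C, transversion), site 34 (C↔G, transversion), site 35 (A↔U, transversion).
Of the 5 differences, 1 transition and 4 transversions, so the answer is 4.

4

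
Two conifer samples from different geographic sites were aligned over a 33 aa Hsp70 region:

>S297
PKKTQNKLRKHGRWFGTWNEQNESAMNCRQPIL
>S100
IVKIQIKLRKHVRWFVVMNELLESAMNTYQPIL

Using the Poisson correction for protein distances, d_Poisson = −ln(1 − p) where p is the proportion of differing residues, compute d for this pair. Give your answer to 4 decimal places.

0.4520

Mismatches occur at site 1 (P↔I), site 2 (K↔V), site 4 (T↔I), site 6 (N↔I), site 12 (G↔V), site 16 (G↔V), site 17 (T↔V), site 18 (W↔M), site 21 (Q↔L), site 22 (N↔L), site 28 (C↔T), site 29 (R↔Y).
p = 12/33 = 0.363636.
d = −ln(1 − 0.363636) = −ln(0.636364) = 0.4520.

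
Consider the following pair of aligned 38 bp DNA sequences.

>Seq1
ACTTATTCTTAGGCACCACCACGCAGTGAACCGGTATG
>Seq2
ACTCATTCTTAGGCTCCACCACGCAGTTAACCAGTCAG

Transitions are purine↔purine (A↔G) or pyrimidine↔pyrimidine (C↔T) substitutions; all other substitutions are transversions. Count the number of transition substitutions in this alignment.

Mismatches occur at site 4 (T↔C, transition), site 15 (A↔T, transversion), site 28 (G↔T, transversion), site 33 (G↔A, transition), site 36 (A↔C, transversion), site 37 (T↔A, transversion).
Of the 6 differences, 2 transitions and 4 transversions, so the answer is 2.

2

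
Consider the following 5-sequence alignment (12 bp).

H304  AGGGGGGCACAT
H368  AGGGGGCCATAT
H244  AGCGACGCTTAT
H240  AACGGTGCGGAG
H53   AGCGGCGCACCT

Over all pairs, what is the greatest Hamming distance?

Pairwise Hamming distances:
  H304 vs H368: 2
  H304 vs H244: 5
  H304 vs H240: 6
  H304 vs H53: 3
  H368 vs H244: 5
  H368 vs H240: 7
  H368 vs H53: 5
  H244 vs H240: 6
  H244 vs H53: 4
  H240 vs H53: 6
The largest is 7, between H368 and H240.

7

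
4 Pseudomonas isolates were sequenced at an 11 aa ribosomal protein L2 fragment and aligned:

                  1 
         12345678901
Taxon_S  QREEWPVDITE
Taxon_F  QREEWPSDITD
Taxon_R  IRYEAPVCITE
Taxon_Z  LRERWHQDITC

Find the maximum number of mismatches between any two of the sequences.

8

Pairwise Hamming distances:
  Taxon_S vs Taxon_F: 2
  Taxon_S vs Taxon_R: 4
  Taxon_S vs Taxon_Z: 5
  Taxon_F vs Taxon_R: 6
  Taxon_F vs Taxon_Z: 5
  Taxon_R vs Taxon_Z: 8
The largest is 8, between Taxon_R and Taxon_Z.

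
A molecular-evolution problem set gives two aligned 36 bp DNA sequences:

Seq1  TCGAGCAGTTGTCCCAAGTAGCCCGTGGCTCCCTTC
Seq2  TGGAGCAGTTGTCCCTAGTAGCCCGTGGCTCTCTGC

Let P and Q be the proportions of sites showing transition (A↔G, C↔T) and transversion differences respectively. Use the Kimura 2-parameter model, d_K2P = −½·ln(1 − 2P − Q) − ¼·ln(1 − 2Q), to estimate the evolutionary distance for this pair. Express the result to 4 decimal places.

Mismatches occur at site 2 (C/G, transversion), site 16 (A/T, transversion), site 32 (C/T, transition), site 35 (T/G, transversion).
Of the 4 differences, 1 transition and 3 transversions over 36 sites: P = 1/36 = 0.027778, Q = 3/36 = 0.083333.
d = −0.5·ln(0.861111) − 0.25·ln(0.833334) = −0.5·(-0.149532) − 0.25·(-0.182321) = 0.1203.

0.1203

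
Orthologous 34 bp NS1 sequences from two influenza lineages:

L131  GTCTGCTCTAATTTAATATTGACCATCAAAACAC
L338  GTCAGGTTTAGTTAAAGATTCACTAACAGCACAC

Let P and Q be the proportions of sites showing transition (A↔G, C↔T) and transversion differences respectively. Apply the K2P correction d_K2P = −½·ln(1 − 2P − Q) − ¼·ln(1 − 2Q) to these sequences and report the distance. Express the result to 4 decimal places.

The sequences differ at positions 4 (T/A, transversion), 6 (C/G, transversion), 8 (C/T, transition), 11 (A/G, transition), 14 (T/A, transversion), 17 (T/G, transversion), 21 (G/C, transversion), 24 (C/T, transition), 26 (T/A, transversion), 29 (A/G, transition), 30 (A/C, transversion).
Of the 11 differences, 4 transitions and 7 transversions over 34 sites: P = 4/34 = 0.117647, Q = 7/34 = 0.205882.
d = −0.5·ln(0.558824) − 0.25·ln(0.588236) = −0.5·(-0.581921) − 0.25·(-0.530627) = 0.4236.

0.4236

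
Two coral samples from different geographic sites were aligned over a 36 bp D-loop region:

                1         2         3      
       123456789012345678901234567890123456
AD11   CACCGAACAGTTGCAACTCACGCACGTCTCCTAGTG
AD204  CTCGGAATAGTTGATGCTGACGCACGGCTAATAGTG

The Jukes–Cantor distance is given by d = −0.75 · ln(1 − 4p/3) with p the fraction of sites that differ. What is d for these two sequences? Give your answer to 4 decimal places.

Differing sites — 2:A/T; 4:C/G; 8:C/T; 14:C/A; 15:A/T; 16:A/G; 19:C/G; 27:T/G; 30:C/A; 31:C/A.
p = 10/36 = 0.277778.
d = −0.75 · ln(1 − (4/3)·0.277778) = −0.75 · ln(0.629629) = −0.75 · (-0.462625) = 0.3470.

0.3470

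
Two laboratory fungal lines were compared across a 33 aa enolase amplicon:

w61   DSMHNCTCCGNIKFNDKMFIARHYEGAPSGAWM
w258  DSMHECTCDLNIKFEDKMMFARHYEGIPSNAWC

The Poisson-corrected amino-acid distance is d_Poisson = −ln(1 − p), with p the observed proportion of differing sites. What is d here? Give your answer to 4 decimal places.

0.3185

Mismatches occur at site 5 (N→E), site 9 (C→D), site 10 (G→L), site 15 (N→E), site 19 (F→M), site 20 (I→F), site 27 (A→I), site 30 (G→N), site 33 (M→C).
p = 9/33 = 0.272727.
d = −ln(1 − 0.272727) = −ln(0.727273) = 0.3185.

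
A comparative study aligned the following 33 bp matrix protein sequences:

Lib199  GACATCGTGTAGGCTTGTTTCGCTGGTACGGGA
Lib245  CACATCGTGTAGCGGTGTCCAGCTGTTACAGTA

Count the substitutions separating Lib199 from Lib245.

Mismatches occur at site 1 (G→C), site 13 (G→C), site 14 (C→G), site 15 (T→G), site 19 (T→C), site 20 (T→C), site 21 (C→A), site 26 (G→T), site 30 (G→A), site 32 (G→T).
That gives 10 mismatches out of 33 aligned sites, so the Hamming distance is 10.

10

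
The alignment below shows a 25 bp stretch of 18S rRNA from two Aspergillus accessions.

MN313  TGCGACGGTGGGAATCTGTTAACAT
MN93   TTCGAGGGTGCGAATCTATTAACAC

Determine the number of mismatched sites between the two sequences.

The sequences differ at positions 2 (G/T), 6 (C/G), 11 (G/C), 18 (G/A), 25 (T/C).
That gives 5 mismatches out of 25 aligned sites, so the Hamming distance is 5.

5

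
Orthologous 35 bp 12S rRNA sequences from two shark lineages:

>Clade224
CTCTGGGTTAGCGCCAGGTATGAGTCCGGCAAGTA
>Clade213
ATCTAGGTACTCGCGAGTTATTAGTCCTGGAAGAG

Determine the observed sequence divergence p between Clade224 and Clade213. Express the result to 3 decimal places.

Mismatches occur at site 1 (C→A), site 5 (G→A), site 9 (T→A), site 10 (A→C), site 11 (G→T), site 15 (C→G), site 18 (G→T), site 22 (G→T), site 28 (G→T), site 30 (C→G), site 34 (T→A), site 35 (A→G).
There are 12 differences over 35 sites, so p = 12/35 = 0.343.

0.343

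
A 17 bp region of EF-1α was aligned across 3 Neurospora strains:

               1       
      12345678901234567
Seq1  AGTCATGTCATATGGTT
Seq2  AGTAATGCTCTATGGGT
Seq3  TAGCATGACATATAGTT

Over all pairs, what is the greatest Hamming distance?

Pairwise Hamming distances:
  Seq1 vs Seq2: 5
  Seq1 vs Seq3: 5
  Seq2 vs Seq3: 9
The largest is 9, between Seq2 and Seq3.

9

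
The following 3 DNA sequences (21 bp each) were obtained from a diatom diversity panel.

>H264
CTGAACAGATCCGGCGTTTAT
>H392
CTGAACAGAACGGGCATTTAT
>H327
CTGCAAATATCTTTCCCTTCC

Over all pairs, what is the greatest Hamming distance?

11

Pairwise Hamming distances:
  H264 vs H392: 3
  H264 vs H327: 10
  H392 vs H327: 11
The largest is 11, between H392 and H327.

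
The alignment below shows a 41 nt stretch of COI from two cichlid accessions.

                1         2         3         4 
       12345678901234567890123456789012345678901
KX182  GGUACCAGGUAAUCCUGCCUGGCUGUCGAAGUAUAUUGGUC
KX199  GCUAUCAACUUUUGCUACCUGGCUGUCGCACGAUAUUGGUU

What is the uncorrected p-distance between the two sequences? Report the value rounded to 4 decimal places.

0.2927

The sequences differ at positions 2 (G/C), 5 (C/U), 8 (G/A), 9 (G/C), 11 (A/U), 12 (A/U), 14 (C/G), 17 (G/A), 29 (A/C), 31 (G/C), 32 (U/G), 41 (C/U).
There are 12 differences over 41 sites, so p = 12/41 = 0.2927.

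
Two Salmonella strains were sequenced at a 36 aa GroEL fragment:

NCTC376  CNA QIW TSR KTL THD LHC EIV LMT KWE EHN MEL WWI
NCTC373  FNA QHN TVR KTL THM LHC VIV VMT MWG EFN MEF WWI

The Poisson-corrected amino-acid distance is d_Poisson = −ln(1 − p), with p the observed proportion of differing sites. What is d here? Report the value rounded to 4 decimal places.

0.3646

Mismatches occur at site 1 (C→F), site 5 (I→H), site 6 (W→N), site 8 (S→V), site 15 (D→M), site 19 (E→V), site 22 (L→V), site 25 (K→M), site 27 (E→G), site 29 (H→F), site 33 (L→F).
p = 11/36 = 0.305556.
d = −ln(1 − 0.305556) = −ln(0.694444) = 0.3646.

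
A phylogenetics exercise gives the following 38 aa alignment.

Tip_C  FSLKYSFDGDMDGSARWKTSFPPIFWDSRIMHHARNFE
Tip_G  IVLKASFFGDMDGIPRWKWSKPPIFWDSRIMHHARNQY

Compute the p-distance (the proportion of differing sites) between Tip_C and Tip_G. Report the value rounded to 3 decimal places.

0.263

The sequences differ at positions 1 (F/I), 2 (S/V), 5 (Y/A), 8 (D/F), 14 (S/I), 15 (A/P), 19 (T/W), 21 (F/K), 37 (F/Q), 38 (E/Y).
There are 10 differences over 38 sites, so p = 10/38 = 0.263.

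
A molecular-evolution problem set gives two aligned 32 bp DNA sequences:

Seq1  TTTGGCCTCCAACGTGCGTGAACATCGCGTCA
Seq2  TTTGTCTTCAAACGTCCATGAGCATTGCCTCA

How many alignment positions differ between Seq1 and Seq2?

8

Differing sites — 5:G/T; 7:C/T; 10:C/A; 16:G/C; 18:G/A; 22:A/G; 26:C/T; 29:G/C.
That gives 8 mismatches out of 32 aligned sites, so the Hamming distance is 8.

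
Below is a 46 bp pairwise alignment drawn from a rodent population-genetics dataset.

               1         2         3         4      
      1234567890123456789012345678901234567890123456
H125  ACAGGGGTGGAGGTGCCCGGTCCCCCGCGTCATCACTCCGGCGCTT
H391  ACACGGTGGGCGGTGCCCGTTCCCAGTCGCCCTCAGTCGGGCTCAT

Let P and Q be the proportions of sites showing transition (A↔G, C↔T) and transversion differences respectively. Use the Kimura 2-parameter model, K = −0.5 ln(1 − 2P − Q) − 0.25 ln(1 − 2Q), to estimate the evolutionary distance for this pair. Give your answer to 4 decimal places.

0.4056

Mismatches occur at site 4 (G/C, transversion), site 7 (G/T, transversion), site 8 (T/G, transversion), site 11 (A/C, transversion), site 20 (G/T, transversion), site 25 (C/A, transversion), site 26 (C/G, transversion), site 27 (G/T, transversion), site 30 (T/C, transition), site 32 (A/C, transversion), site 36 (C/G, transversion), site 39 (C/G, transversion), site 43 (G/T, transversion), site 45 (T/A, transversion).
Of the 14 differences, 1 transition and 13 transversions over 46 sites: P = 1/46 = 0.021739, Q = 13/46 = 0.282609.
d = −0.5·ln(0.673913) − 0.25·ln(0.434782) = −0.5·(-0.394654) − 0.25·(-0.832911) = 0.4056.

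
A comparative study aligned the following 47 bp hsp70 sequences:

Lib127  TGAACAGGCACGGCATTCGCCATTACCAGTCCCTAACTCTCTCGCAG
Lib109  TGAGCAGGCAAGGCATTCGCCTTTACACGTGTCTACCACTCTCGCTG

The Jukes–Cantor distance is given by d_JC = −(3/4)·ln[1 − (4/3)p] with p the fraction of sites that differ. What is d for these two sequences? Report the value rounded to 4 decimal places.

Differing sites — 4:A/G; 11:C/A; 22:A/T; 27:C/A; 28:A/C; 31:C/G; 32:C/T; 36:A/C; 38:T/A; 46:A/T.
p = 10/47 = 0.212766.
d = −0.75 · ln(1 − (4/3)·0.212766) = −0.75 · ln(0.716312) = −0.75 · (-0.333639) = 0.2502.

0.2502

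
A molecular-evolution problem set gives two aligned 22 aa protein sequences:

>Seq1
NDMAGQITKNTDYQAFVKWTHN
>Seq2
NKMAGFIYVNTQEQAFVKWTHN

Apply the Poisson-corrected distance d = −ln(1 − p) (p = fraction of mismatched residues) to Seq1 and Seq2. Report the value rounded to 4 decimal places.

0.3185

Differing sites — 2:D/K; 6:Q/F; 8:T/Y; 9:K/V; 12:D/Q; 13:Y/E.
p = 6/22 = 0.272727.
d = −ln(1 − 0.272727) = −ln(0.727273) = 0.3185.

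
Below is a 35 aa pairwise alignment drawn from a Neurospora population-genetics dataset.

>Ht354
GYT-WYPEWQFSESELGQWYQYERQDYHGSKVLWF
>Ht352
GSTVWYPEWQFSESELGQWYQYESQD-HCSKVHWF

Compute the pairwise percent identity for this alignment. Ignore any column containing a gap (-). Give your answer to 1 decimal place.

Excluding the 2 gap columns leaves 33 comparable sites.
Mismatches occur at site 2 (Y↔S), site 24 (R↔S), site 29 (G↔C), site 33 (L↔H).
29 of the 33 comparable sites match, so the percent identity is 29/33 × 100 = 87.9%.

87.9%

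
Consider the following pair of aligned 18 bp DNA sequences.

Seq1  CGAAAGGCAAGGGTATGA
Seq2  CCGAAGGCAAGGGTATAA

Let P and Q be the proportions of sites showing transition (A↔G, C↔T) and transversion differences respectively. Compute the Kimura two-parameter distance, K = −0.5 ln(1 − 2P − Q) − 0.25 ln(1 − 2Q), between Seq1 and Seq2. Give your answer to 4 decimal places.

0.1922

Mismatches occur at site 2 (G→C, transversion), site 3 (A→G, transition), site 17 (G→A, transition).
Of the 3 differences, 2 transitions and 1 transversion over 18 sites: P = 2/18 = 0.111111, Q = 1/18 = 0.055556.
d = −0.5·ln(0.722222) − 0.25·ln(0.888888) = −0.5·(-0.325423) − 0.25·(-0.117784) = 0.1922.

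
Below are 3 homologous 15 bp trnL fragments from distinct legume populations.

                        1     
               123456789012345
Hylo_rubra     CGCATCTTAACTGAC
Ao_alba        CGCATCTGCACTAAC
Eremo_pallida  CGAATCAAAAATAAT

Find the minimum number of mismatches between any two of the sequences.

3

Pairwise Hamming distances:
  Hylo_rubra vs Ao_alba: 3
  Hylo_rubra vs Eremo_pallida: 6
  Ao_alba vs Eremo_pallida: 6
The smallest is 3, between Hylo_rubra and Ao_alba.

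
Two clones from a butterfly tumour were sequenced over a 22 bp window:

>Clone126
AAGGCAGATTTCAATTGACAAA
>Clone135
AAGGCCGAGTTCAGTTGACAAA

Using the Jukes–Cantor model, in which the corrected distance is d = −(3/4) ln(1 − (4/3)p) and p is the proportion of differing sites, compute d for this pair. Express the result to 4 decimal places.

0.1505

Differing sites — 6:A/C; 9:T/G; 14:A/G.
p = 3/22 = 0.136364.
d = −0.75 · ln(1 − (4/3)·0.136364) = −0.75 · ln(0.818181) = −0.75 · (-0.200672) = 0.1505.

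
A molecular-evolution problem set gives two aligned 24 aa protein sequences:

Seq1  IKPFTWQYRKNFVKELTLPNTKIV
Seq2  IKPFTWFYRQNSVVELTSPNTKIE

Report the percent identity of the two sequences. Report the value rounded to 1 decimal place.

Mismatches occur at site 7 (Q/F), site 10 (K/Q), site 12 (F/S), site 14 (K/V), site 18 (L/S), site 24 (V/E).
18 of the 24 sites match, so the percent identity is 18/24 × 100 = 75.0%.

75.0%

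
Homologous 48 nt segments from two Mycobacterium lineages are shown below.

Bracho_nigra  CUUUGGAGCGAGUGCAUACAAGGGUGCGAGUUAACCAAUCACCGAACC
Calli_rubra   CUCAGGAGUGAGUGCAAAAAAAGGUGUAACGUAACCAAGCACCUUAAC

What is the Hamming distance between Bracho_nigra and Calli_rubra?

Differing sites — 3:U/C; 4:U/A; 9:C/U; 17:U/A; 19:C/A; 22:G/A; 27:C/U; 28:G/A; 30:G/C; 31:U/G; 39:U/G; 44:G/U; 45:A/U; 47:C/A.
That gives 14 mismatches out of 48 aligned sites, so the Hamming distance is 14.

14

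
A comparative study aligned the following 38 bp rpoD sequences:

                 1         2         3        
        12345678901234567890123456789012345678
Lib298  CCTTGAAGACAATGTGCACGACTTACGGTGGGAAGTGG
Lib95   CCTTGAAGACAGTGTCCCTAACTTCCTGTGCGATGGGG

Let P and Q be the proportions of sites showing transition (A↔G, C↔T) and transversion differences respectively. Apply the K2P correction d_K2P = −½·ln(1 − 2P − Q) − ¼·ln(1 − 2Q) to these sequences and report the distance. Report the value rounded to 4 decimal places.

0.3242

Mismatches occur at site 12 (A→G, transition), site 16 (G→C, transversion), site 18 (A→C, transversion), site 19 (C→T, transition), site 20 (G→A, transition), site 25 (A→C, transversion), site 27 (G→T, transversion), site 31 (G→C, transversion), site 34 (A→T, transversion), site 36 (T→G, transversion).
Of the 10 differences, 3 transitions and 7 transversions over 38 sites: P = 3/38 = 0.078947, Q = 7/38 = 0.184211.
d = −0.5·ln(0.657895) − 0.25·ln(0.631578) = −0.5·(-0.418710) − 0.25·(-0.459534) = 0.3242.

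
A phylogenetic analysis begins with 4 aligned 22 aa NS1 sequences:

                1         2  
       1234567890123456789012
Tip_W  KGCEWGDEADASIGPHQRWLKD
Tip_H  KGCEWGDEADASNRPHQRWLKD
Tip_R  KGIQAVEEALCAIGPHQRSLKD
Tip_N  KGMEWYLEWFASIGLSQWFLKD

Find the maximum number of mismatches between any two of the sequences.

Pairwise Hamming distances:
  Tip_W vs Tip_H: 2
  Tip_W vs Tip_R: 9
  Tip_W vs Tip_N: 9
  Tip_H vs Tip_R: 11
  Tip_H vs Tip_N: 11
  Tip_R vs Tip_N: 13
The largest is 13, between Tip_R and Tip_N.

13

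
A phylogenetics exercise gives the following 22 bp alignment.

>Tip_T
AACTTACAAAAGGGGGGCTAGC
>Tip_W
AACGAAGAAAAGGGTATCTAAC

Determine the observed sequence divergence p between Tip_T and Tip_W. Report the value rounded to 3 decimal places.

Differing sites — 4:T/G; 5:T/A; 7:C/G; 15:G/T; 16:G/A; 17:G/T; 21:G/A.
There are 7 differences over 22 sites, so p = 7/22 = 0.318.

0.318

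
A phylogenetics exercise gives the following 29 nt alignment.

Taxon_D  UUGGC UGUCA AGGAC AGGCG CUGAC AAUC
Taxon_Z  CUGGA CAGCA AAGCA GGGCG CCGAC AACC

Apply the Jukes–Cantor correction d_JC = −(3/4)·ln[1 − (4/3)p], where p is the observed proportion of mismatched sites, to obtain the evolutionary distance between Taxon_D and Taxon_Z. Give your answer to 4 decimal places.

Mismatches occur at site 1 (U→C), site 5 (C→A), site 6 (U→C), site 7 (G→A), site 8 (U→G), site 12 (G→A), site 14 (A→C), site 15 (C→A), site 16 (A→G), site 22 (U→C), site 28 (U→C).
p = 11/29 = 0.379310.
d = −0.75 · ln(1 − (4/3)·0.379310) = −0.75 · ln(0.494253) = −0.75 · (-0.704708) = 0.5285.

0.5285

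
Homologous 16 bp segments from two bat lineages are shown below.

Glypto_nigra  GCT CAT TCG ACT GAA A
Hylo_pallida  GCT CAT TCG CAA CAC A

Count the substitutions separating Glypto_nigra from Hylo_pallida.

The sequences differ at positions 10 (A/C), 11 (C/A), 12 (T/A), 13 (G/C), 15 (A/C).
That gives 5 mismatches out of 16 aligned sites, so the Hamming distance is 5.

5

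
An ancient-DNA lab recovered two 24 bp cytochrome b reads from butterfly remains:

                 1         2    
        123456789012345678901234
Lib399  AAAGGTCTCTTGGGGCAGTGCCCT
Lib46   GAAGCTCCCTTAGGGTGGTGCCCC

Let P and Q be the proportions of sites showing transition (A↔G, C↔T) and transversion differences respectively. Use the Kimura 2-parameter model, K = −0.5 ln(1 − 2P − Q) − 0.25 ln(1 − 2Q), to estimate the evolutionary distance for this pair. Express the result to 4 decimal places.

Mismatches occur at site 1 (A/G, transition), site 5 (G/C, transversion), site 8 (T/C, transition), site 12 (G/A, transition), site 16 (C/T, transition), site 17 (A/G, transition), site 24 (T/C, transition).
Of the 7 differences, 6 transitions and 1 transversion over 24 sites: P = 6/24 = 0.250000, Q = 1/24 = 0.041667.
d = −0.5·ln(0.458333) − 0.25·ln(0.916666) = −0.5·(-0.780159) − 0.25·(-0.087012) = 0.4118.

0.4118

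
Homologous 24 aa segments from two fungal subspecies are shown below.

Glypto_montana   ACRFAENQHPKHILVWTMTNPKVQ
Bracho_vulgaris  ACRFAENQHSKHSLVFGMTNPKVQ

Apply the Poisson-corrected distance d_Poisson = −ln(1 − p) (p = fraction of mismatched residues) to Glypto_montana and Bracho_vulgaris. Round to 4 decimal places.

0.1823

The sequences differ at positions 10 (P/S), 13 (I/S), 16 (W/F), 17 (T/G).
p = 4/24 = 0.166667.
d = −ln(1 − 0.166667) = −ln(0.833333) = 0.1823.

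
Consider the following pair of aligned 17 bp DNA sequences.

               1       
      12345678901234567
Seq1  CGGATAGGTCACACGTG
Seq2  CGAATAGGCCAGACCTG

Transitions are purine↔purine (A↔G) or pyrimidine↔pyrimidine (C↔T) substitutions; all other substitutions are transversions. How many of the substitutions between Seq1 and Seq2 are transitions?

2

Differing sites — 3:G/A (Ti); 9:T/C (Ti); 12:C/G (Tv); 15:G/C (Tv).
Of the 4 differences, 2 transitions and 2 transversions, so the answer is 2.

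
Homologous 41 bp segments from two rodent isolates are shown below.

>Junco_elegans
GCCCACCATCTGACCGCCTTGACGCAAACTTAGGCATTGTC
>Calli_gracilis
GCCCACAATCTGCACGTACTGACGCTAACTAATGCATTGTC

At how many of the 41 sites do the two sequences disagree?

9

Differing sites — 7:C/A; 13:A/C; 14:C/A; 17:C/T; 18:C/A; 19:T/C; 26:A/T; 31:T/A; 33:G/T.
That gives 9 mismatches out of 41 aligned sites, so the Hamming distance is 9.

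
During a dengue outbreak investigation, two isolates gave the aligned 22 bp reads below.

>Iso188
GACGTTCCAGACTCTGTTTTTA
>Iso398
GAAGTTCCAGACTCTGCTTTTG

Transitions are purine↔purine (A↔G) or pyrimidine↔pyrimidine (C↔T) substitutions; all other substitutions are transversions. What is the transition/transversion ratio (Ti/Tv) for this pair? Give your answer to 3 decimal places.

Differing sites — 3:C/A (Tv); 17:T/C (Ti); 22:A/G (Ti).
Of the 3 differences, 2 transitions and 1 transversion, so Ti/Tv = 2/1 = 2.000.

2.000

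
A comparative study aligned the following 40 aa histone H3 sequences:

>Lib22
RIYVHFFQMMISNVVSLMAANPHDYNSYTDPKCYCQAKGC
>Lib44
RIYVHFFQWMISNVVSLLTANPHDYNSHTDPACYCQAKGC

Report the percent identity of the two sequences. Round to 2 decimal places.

Mismatches occur at site 9 (M→W), site 18 (M→L), site 19 (A→T), site 28 (Y→H), site 32 (K→A).
35 of the 40 sites match, so the percent identity is 35/40 × 100 = 87.50%.

87.50%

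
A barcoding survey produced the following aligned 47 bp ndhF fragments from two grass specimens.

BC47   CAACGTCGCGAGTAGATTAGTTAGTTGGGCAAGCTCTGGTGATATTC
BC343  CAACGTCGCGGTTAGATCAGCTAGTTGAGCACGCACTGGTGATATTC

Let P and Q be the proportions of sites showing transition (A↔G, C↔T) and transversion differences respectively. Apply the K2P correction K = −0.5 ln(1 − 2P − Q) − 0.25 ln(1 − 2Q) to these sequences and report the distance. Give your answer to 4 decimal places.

The sequences differ at positions 11 (A/G, transition), 12 (G/T, transversion), 18 (T/C, transition), 21 (T/C, transition), 28 (G/A, transition), 32 (A/C, transversion), 35 (T/A, transversion).
Of the 7 differences, 4 transitions and 3 transversions over 47 sites: P = 4/47 = 0.085106, Q = 3/47 = 0.063830.
d = −0.5·ln(0.765958) − 0.25·ln(0.872340) = −0.5·(-0.266628) − 0.25·(-0.136576) = 0.1675.

0.1675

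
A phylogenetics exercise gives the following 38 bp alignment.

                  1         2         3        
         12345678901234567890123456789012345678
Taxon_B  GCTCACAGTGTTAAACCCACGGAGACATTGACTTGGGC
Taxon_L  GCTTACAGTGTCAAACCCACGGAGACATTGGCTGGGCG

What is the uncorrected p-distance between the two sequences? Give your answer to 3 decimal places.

Mismatches occur at site 4 (C→T), site 12 (T→C), site 31 (A→G), site 34 (T→G), site 37 (G→C), site 38 (C→G).
There are 6 differences over 38 sites, so p = 6/38 = 0.158.

0.158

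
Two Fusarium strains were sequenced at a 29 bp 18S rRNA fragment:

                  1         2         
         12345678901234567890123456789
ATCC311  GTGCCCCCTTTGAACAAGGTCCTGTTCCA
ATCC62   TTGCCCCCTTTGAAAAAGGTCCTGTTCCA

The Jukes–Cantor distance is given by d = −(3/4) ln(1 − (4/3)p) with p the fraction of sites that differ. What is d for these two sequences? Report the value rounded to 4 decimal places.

Differing sites — 1:G/T; 15:C/A.
p = 2/29 = 0.068966.
d = −0.75 · ln(1 − (4/3)·0.068966) = −0.75 · ln(0.908045) = −0.75 · (-0.096461) = 0.0723.

0.0723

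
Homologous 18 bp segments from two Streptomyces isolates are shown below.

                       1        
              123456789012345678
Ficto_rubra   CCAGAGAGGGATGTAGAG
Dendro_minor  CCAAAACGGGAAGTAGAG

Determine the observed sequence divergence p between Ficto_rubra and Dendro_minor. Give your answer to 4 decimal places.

The sequences differ at positions 4 (G/A), 6 (G/A), 7 (A/C), 12 (T/A).
There are 4 differences over 18 sites, so p = 4/18 = 0.2222.

0.2222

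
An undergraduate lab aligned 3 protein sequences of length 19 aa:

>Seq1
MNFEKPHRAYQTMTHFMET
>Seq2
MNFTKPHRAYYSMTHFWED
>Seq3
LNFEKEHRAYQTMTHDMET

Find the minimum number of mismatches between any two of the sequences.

Pairwise Hamming distances:
  Seq1 vs Seq2: 5
  Seq1 vs Seq3: 3
  Seq2 vs Seq3: 8
The smallest is 3, between Seq1 and Seq3.

3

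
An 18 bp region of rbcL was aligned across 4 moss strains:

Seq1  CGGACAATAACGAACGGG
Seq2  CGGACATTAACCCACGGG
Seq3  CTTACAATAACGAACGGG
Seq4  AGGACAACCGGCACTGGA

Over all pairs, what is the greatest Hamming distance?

Pairwise Hamming distances:
  Seq1 vs Seq2: 3
  Seq1 vs Seq3: 2
  Seq1 vs Seq4: 9
  Seq2 vs Seq3: 5
  Seq2 vs Seq4: 10
  Seq3 vs Seq4: 11
The largest is 11, between Seq3 and Seq4.

11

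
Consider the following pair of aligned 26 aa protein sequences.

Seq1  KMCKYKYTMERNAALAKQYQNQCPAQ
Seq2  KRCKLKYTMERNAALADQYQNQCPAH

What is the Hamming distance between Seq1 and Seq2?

Mismatches occur at site 2 (M→R), site 5 (Y→L), site 17 (K→D), site 26 (Q→H).
That gives 4 mismatches out of 26 aligned sites, so the Hamming distance is 4.

4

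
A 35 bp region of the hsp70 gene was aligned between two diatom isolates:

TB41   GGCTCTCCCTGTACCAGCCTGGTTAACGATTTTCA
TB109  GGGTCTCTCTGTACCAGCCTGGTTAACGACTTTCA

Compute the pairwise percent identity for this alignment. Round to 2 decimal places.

The sequences differ at positions 3 (C/G), 8 (C/T), 30 (T/C).
32 of the 35 sites match, so the percent identity is 32/35 × 100 = 91.43%.

91.43%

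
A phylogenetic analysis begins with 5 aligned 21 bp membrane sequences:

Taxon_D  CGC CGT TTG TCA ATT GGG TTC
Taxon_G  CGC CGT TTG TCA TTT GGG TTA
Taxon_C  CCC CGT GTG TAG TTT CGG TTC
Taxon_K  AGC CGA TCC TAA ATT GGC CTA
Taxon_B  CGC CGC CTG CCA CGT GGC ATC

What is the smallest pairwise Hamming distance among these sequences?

2

Pairwise Hamming distances:
  Taxon_D vs Taxon_G: 2
  Taxon_D vs Taxon_C: 6
  Taxon_D vs Taxon_K: 8
  Taxon_D vs Taxon_B: 7
  Taxon_G vs Taxon_C: 6
  Taxon_G vs Taxon_K: 8
  Taxon_G vs Taxon_B: 8
  Taxon_C vs Taxon_K: 12
  Taxon_C vs Taxon_B: 11
  Taxon_K vs Taxon_B: 11
The smallest is 2, between Taxon_D and Taxon_G.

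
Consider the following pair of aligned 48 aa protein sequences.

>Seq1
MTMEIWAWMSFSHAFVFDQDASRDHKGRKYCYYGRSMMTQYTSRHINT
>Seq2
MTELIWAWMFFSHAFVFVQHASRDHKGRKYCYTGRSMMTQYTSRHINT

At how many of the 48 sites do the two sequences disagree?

The sequences differ at positions 3 (M/E), 4 (E/L), 10 (S/F), 18 (D/V), 20 (D/H), 33 (Y/T).
That gives 6 mismatches out of 48 aligned sites, so the Hamming distance is 6.

6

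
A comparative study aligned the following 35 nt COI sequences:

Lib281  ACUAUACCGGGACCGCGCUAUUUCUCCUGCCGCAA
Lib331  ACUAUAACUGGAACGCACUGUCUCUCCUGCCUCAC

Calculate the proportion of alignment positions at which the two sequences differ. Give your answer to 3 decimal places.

Differing sites — 7:C/A; 9:G/U; 13:C/A; 17:G/A; 20:A/G; 22:U/C; 32:G/U; 35:A/C.
There are 8 differences over 35 sites, so p = 8/35 = 0.229.

0.229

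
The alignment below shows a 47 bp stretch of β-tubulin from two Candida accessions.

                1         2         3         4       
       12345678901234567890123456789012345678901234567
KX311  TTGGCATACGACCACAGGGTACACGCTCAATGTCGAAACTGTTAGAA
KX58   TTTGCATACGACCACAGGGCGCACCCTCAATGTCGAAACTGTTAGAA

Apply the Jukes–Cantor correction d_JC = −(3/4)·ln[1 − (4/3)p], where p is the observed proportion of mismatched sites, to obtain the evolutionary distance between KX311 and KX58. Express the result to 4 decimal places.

Mismatches occur at site 3 (G→T), site 20 (T→C), site 21 (A→G), site 25 (G→C).
p = 4/47 = 0.085106.
d = −0.75 · ln(1 − (4/3)·0.085106) = −0.75 · ln(0.886525) = −0.75 · (-0.120446) = 0.0903.

0.0903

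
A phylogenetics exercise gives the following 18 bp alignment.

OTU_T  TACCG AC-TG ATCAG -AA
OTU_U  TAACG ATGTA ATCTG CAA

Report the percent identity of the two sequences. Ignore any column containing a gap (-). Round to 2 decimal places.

Excluding the 2 gap columns leaves 16 comparable sites.
The sequences differ at positions 3 (C/A), 7 (C/T), 10 (G/A), 14 (A/T).
12 of the 16 comparable sites match, so the percent identity is 12/16 × 100 = 75.00%.

75.00%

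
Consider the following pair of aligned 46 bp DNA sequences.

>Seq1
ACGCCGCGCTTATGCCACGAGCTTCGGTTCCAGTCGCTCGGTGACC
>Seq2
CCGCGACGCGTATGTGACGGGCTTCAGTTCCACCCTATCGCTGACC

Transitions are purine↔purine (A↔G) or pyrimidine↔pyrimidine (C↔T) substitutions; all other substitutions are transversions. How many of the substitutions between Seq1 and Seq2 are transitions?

Differing sites — 1:A/C (Tv); 5:C/G (Tv); 6:G/A (Ti); 10:T/G (Tv); 15:C/T (Ti); 16:C/G (Tv); 20:A/G (Ti); 26:G/A (Ti); 33:G/C (Tv); 34:T/C (Ti); 36:G/T (Tv); 37:C/A (Tv); 41:G/C (Tv).
Of the 13 differences, 5 transitions and 8 transversions, so the answer is 5.

5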